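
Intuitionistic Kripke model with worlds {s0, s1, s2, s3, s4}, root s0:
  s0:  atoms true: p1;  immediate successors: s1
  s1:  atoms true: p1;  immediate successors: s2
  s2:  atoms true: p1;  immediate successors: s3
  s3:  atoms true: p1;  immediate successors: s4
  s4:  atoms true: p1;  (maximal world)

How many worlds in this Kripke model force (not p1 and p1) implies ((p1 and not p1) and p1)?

5

s0: forces it.
s1: forces it.
s2: forces it.
s3: forces it.
s4: forces it.
Worlds forcing the formula: {s0, s1, s2, s3, s4}.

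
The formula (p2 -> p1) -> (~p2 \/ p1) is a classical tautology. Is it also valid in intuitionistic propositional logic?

No

This is the material-implication-as-disjunction principle, which is not intuitionistically valid.
A Kripke countermodel: worlds u0, u1; order generated by u0 <= u1; atoms true at each world — u0:{}; u1:{p1,p2}.
u0 ||-/- (p2 -> p1) -> (~p2 \/ p1): already at u0 itself, u0 ||- p2 -> p1 but u0 ||-/- ~p2 \/ p1.
u0 ||-/- ~p2 \/ p1: neither disjunct is forced at u0.
u0 ||-/- ~p2 since u1 is accessible from u0 and u1 ||- p2.
So the root u0 does not force the formula.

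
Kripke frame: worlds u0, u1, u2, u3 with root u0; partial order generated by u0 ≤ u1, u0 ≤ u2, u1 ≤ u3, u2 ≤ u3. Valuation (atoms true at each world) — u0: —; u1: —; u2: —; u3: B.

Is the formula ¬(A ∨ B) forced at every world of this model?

No

Not every world: u0 ⊮ ¬(A ∨ B).
u0 ⊮ ¬(A ∨ B) since u3 is accessible from u0 and u3 ⊩ A ∨ B.
u3 ⊩ A ∨ B via the disjunct B.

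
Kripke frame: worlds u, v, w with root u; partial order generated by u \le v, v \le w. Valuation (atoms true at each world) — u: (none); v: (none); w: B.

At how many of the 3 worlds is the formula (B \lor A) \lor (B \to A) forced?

1

u: does not force it — u \nVdash (B \lor A) \lor (B \to A): neither disjunct is forced at u.
v: does not force it — v \nVdash (B \lor A) \lor (B \to A): neither disjunct is forced at v.
w: forces it.
Worlds forcing the formula: {w}.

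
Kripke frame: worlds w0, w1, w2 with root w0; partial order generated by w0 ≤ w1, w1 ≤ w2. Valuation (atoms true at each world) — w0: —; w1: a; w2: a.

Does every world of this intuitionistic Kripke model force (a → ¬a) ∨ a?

No

Not every world: w0 ⊮ (a → ¬a) ∨ a.
w0 ⊮ (a → ¬a) ∨ a: neither disjunct is forced at w0.
w0 ⊮ a → ¬a: at the accessible world w1, w1 ⊩ a but w1 ⊮ ¬a.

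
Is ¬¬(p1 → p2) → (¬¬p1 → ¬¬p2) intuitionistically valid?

This is the distribution of double negation over implication, which is intuitionistically derivable.
Assume ¬¬(p1 → p2) and ¬¬p1; suppose ¬p2. Then p1 → p2 would give ¬p1 (by contraposition), contradicting ¬¬p1; so ¬(p1 → p2), contradicting ¬¬(p1 → p2). Hence ¬¬p2.

Yes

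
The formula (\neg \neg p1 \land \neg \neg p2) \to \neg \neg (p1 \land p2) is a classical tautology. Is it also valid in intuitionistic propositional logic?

Yes

This is the distribution of double negation over conjunction, which is intuitionistically derivable.
Assume \neg \neg p1, \neg \neg p2, and \neg (p1 \land p2). From p1 we'd get \neg p2 (since p1 \land p2 is refuted), contradicting \neg \neg p2; so \neg p1, contradicting \neg \neg p1.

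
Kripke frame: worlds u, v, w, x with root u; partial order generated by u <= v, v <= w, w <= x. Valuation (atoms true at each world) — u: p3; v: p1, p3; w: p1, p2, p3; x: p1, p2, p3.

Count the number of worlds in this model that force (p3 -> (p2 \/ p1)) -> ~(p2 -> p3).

u: does not force it — u ||-/- (p3 -> (p2 \/ p1)) -> ~(p2 -> p3): at the accessible world v, v ||- p3 -> (p2 \/ p1) but v ||-/- ~(p2 -> p3).
v: does not force it — v ||-/- (p3 -> (p2 \/ p1)) -> ~(p2 -> p3): already at v itself, v ||- p3 -> (p2 \/ p1) but v ||-/- ~(p2 -> p3).
w: does not force it.
x: does not force it.
Worlds forcing the formula: { }.

0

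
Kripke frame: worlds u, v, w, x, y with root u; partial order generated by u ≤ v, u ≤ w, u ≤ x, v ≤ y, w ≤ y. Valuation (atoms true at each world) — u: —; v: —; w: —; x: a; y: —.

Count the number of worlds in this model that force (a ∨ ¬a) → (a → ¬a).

3

u: does not force it — u ⊮ (a ∨ ¬a) → (a → ¬a): at the accessible world x, x ⊩ a ∨ ¬a but x ⊮ a → ¬a.
v: forces it.
w: forces it.
x: does not force it — x ⊮ (a ∨ ¬a) → (a → ¬a): already at x itself, x ⊩ a ∨ ¬a but x ⊮ a → ¬a.
y: forces it.
Worlds forcing the formula: {v, w, y}.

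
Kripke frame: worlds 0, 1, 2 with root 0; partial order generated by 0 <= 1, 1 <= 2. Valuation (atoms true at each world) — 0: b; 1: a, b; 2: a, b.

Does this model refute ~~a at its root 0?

0 ||- ~~a: no world accessible from 0 forces ~a.
So the root 0 forces ~~a; the model is not a countermodel.

No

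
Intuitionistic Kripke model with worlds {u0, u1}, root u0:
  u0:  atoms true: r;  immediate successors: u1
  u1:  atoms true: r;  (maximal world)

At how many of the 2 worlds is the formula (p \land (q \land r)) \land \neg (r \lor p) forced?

0

u0: does not force it — u0 \nVdash (p \land (q \land r)) \land \neg (r \lor p) since u0 fails p \land (q \land r).
u1: does not force it — u1 \nVdash (p \land (q \land r)) \land \neg (r \lor p) since u1 fails p \land (q \land r).
Worlds forcing the formula: { }.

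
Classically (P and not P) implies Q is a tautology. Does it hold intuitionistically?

Yes

This is an instance of ex falso quodlibet, which is intuitionistically derivable.
No world can force both P and not P, so the antecedent P and not P is never forced and the implication holds vacuously at every world.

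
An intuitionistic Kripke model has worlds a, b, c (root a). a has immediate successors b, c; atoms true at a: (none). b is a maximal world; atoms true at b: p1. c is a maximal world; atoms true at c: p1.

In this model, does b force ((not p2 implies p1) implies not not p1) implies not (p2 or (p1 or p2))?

No

b does not force ((not p2 implies p1) implies not not p1) implies not (p2 or (p1 or p2)): already at b itself, b forces (not p2 implies p1) implies not not p1 but b does not force not (p2 or (p1 or p2)).
b does not force not (p2 or (p1 or p2)) since b is accessible from b and b forces p2 or (p1 or p2).
b forces p2 or (p1 or p2) via the disjunct p1 or p2.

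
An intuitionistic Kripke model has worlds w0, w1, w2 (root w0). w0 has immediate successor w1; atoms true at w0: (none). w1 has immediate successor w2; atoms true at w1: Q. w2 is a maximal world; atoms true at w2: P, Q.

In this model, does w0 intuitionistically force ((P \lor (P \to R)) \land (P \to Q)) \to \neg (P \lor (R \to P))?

No

w0 \nVdash ((P \lor (P \to R)) \land (P \to Q)) \to \neg (P \lor (R \to P)): at the accessible world w2, w2 \Vdash (P \lor (P \to R)) \land (P \to Q) but w2 \nVdash \neg (P \lor (R \to P)).
w2 \nVdash \neg (P \lor (R \to P)) since w2 is accessible from w2 and w2 \Vdash P \lor (R \to P).
w2 \Vdash P \lor (R \to P) via the disjunct P.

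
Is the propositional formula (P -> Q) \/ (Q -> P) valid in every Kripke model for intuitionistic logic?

No

This is the Gödel–Dummett linearity axiom, which is not intuitionistically valid.
A Kripke countermodel: worlds s0, s1, s2; order generated by s0 <= s1, s0 <= s2; atoms true at each world — s0:{}; s1:{P}; s2:{Q}.
s0 ||-/- (P -> Q) \/ (Q -> P): neither disjunct is forced at s0.
s0 ||-/- P -> Q: at the accessible world s1, s1 ||- P but s1 ||-/- Q.
s1 lacks atom Q, so s1 ||-/- Q.
So the root s0 does not force the formula.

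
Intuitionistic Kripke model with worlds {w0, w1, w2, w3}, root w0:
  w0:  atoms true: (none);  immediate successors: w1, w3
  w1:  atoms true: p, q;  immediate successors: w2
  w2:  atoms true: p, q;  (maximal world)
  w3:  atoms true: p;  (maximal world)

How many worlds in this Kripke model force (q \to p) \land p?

w0: does not force it — w0 \nVdash (q \to p) \land p since w0 fails p.
w1: forces it.
w2: forces it.
w3: forces it.
Worlds forcing the formula: {w1, w2, w3}.

3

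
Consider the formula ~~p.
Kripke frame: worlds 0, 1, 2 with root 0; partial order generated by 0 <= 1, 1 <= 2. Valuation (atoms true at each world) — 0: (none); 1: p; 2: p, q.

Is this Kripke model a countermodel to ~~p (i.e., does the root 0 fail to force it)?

0 ||- ~~p: no world accessible from 0 forces ~p.
So the root 0 forces ~~p; the model is not a countermodel.

No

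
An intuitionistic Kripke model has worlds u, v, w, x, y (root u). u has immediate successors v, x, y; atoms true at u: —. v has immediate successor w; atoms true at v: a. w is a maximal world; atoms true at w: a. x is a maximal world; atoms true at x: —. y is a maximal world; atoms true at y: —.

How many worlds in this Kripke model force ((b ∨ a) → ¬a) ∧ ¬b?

2

u: does not force it — u ⊮ ((b ∨ a) → ¬a) ∧ ¬b since u fails (b ∨ a) → ¬a.
v: does not force it — v ⊮ ((b ∨ a) → ¬a) ∧ ¬b since v fails (b ∨ a) → ¬a.
w: does not force it.
x: forces it.
y: forces it.
Worlds forcing the formula: {x, y}.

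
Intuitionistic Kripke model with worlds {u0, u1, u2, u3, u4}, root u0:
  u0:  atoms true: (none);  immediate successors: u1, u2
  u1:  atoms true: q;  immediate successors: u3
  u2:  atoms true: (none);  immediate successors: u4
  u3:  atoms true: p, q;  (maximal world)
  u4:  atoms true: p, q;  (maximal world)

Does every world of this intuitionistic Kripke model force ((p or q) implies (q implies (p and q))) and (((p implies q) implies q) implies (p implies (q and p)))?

No

Not every world: u0 does not force ((p or q) implies (q implies (p and q))) and (((p implies q) implies q) implies (p implies (q and p))).
u0 does not force ((p or q) implies (q implies (p and q))) and (((p implies q) implies q) implies (p implies (q and p))) since u0 fails (p or q) implies (q implies (p and q)).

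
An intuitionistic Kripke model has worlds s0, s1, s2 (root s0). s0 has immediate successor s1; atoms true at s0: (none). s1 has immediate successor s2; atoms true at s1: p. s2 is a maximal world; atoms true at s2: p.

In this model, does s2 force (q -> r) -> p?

Yes

s2 ||- (q -> r) -> p: every world accessible from s2 that forces q -> r (namely s2) also forces p.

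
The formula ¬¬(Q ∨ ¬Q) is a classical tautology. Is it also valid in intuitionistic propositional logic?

Yes

This is the double negation of excluded middle, which is intuitionistically derivable.
Assuming ¬(Q ∨ ¬Q): from Q we'd get Q ∨ ¬Q, so ¬Q; but then Q ∨ ¬Q again — contradiction. Hence ¬¬(Q ∨ ¬Q).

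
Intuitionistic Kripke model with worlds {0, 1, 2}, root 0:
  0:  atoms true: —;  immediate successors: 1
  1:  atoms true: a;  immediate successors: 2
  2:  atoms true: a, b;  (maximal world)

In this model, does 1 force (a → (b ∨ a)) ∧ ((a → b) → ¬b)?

No

1 ⊮ (a → (b ∨ a)) ∧ ((a → b) → ¬b) since 1 fails (a → b) → ¬b.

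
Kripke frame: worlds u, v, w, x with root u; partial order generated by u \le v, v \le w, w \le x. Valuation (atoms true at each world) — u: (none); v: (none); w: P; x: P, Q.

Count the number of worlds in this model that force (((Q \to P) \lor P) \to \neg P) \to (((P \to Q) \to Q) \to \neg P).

u: forces it.
v: forces it.
w: forces it.
x: forces it.
Worlds forcing the formula: {u, v, w, x}.

4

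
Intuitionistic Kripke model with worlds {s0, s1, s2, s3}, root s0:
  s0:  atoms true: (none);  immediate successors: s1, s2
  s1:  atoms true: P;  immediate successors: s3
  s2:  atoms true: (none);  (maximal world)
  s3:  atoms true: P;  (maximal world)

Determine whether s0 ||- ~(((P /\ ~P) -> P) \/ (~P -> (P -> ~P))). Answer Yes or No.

No

s0 ||-/- ~(((P /\ ~P) -> P) \/ (~P -> (P -> ~P))) since s0 is accessible from s0 and s0 ||- ((P /\ ~P) -> P) \/ (~P -> (P -> ~P)).
s0 ||- ((P /\ ~P) -> P) \/ (~P -> (P -> ~P)) via the disjunct (P /\ ~P) -> P.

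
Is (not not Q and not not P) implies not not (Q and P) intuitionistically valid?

This is the distribution of double negation over conjunction, which is intuitionistically derivable.
Assume not not Q, not not P, and not (Q and P). From Q we'd get not P (since Q and P is refuted), contradicting not not P; so not Q, contradicting not not Q.

Yes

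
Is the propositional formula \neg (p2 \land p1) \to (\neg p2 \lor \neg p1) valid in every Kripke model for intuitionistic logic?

This is the constructively invalid direction of De Morgan's law for conjunction, which is not intuitionistically valid.
A Kripke countermodel: worlds u, v, w; order generated by u \le v, u \le w; atoms true at each world — u:{}; v:{p2}; w:{p1}.
u \nVdash \neg (p2 \land p1) \to (\neg p2 \lor \neg p1): already at u itself, u \Vdash \neg (p2 \land p1) but u \nVdash \neg p2 \lor \neg p1.
u \nVdash \neg p2 \lor \neg p1: neither disjunct is forced at u.
u \nVdash \neg p2 since v is accessible from u and v \Vdash p2.
So the root u does not force the formula.

No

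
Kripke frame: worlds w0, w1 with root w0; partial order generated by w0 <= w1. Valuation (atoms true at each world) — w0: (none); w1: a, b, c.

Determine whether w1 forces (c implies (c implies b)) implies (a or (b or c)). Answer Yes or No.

Yes

w1 forces (c implies (c implies b)) implies (a or (b or c)): every world accessible from w1 that forces c implies (c implies b) (namely w1) also forces a or (b or c).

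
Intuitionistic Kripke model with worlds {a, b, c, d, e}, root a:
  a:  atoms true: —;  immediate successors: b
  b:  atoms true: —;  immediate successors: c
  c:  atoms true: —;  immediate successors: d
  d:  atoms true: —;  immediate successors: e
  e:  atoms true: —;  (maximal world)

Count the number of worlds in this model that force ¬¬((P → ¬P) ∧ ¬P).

a: forces it.
b: forces it.
c: forces it.
d: forces it.
e: forces it.
Worlds forcing the formula: {a, b, c, d, e}.

5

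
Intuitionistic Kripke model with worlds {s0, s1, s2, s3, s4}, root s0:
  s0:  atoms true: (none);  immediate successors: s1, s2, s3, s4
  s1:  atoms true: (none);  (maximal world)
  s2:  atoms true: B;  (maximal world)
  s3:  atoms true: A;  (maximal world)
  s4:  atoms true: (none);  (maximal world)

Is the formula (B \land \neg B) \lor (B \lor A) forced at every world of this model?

Not every world: s0 \nVdash (B \land \neg B) \lor (B \lor A).
s0 \nVdash (B \land \neg B) \lor (B \lor A): neither disjunct is forced at s0.
s0 \nVdash B \land \neg B since s0 fails B.

No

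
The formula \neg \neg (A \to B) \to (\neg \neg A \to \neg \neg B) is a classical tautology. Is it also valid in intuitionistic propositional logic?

Yes

This is the distribution of double negation over implication, which is intuitionistically derivable.
Assume \neg \neg (A \to B) and \neg \neg A; suppose \neg B. Then A \to B would give \neg A (by contraposition), contradicting \neg \neg A; so \neg (A \to B), contradicting \neg \neg (A \to B). Hence \neg \neg B.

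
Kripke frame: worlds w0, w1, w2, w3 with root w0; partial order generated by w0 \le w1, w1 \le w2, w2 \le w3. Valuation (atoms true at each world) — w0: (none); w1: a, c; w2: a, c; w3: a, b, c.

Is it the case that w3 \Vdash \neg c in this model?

w3 \nVdash \neg c since w3 is accessible from w3 and w3 \Vdash c.

No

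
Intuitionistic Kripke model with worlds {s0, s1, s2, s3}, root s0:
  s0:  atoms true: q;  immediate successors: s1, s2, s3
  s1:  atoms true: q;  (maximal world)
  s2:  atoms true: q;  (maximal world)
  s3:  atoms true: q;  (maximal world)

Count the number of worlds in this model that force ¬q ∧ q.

0

s0: does not force it — s0 ⊮ ¬q ∧ q since s0 fails ¬q.
s1: does not force it.
s2: does not force it.
s3: does not force it.
Worlds forcing the formula: { }.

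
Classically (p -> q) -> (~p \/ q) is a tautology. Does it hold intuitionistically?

No

This is the material-implication-as-disjunction principle, which is not intuitionistically valid.
A Kripke countermodel: worlds 0, 1; order generated by 0 <= 1; atoms true at each world — 0:{}; 1:{p,q}.
0 ||-/- (p -> q) -> (~p \/ q): already at 0 itself, 0 ||- p -> q but 0 ||-/- ~p \/ q.
0 ||-/- ~p \/ q: neither disjunct is forced at 0.
0 ||-/- ~p since 1 is accessible from 0 and 1 ||- p.
So the root 0 does not force the formula.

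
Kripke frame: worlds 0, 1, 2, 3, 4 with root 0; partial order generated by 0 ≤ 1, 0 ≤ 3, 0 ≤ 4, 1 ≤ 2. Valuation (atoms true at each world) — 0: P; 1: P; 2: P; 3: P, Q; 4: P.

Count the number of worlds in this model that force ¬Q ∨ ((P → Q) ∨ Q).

4

0: does not force it — 0 ⊮ ¬Q ∨ ((P → Q) ∨ Q): neither disjunct is forced at 0.
1: forces it.
2: forces it.
3: forces it.
4: forces it.
Worlds forcing the formula: {1, 2, 3, 4}.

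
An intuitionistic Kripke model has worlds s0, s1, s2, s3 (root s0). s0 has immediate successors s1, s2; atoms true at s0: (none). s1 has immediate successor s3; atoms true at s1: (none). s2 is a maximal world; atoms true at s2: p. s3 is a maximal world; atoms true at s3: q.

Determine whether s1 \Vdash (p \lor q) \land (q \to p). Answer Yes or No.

No

s1 \nVdash (p \lor q) \land (q \to p) since s1 fails p \lor q.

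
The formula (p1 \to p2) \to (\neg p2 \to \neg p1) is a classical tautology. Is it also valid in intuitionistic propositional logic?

Yes

This is the forward direction of contraposition, which is intuitionistically derivable.
Assume p1 \to p2 and \neg p2. If p1 held then p2 would follow, contradicting \neg p2; so \neg p1.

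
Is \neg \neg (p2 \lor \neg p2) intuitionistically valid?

This is the double negation of excluded middle, which is intuitionistically derivable.
Assuming \neg (p2 \lor \neg p2): from p2 we'd get p2 \lor \neg p2, so \neg p2; but then p2 \lor \neg p2 again — contradiction. Hence \neg \neg (p2 \lor \neg p2).

Yes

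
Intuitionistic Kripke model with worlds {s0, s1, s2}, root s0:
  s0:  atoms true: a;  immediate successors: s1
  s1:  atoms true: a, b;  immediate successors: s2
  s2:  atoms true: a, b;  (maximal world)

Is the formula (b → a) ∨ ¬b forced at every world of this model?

Yes

s0 ⊩ (b → a) ∨ ¬b via the disjunct b → a.
Since the root s0 forces (b → a) ∨ ¬b and forcing is persistent (monotone upward), every world forces it.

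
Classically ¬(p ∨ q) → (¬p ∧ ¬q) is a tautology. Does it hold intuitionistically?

This is a constructively valid De Morgan direction (negated disjunction to conjunction of negations), which is intuitionistically derivable.
From ¬(p ∨ q): if p held then p ∨ q would, contradiction — so ¬p; similarly ¬q.

Yes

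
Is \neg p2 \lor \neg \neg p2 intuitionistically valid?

This is the weak law of excluded middle, which is not intuitionistically valid.
A Kripke countermodel: worlds u0, u1, u2; order generated by u0 \le u1, u0 \le u2; atoms true at each world — u0:{}; u1:{p2}; u2:{}.
u0 \nVdash \neg p2 \lor \neg \neg p2: neither disjunct is forced at u0.
u0 \nVdash \neg p2 since u1 is accessible from u0 and u1 \Vdash p2.
So the root u0 does not force the formula.

No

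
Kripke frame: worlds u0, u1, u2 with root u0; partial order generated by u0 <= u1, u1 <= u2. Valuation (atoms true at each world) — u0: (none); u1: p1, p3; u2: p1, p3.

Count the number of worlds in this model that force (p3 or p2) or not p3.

u0: does not force it — u0 does not force (p3 or p2) or not p3: neither disjunct is forced at u0.
u1: forces it.
u2: forces it.
Worlds forcing the formula: {u1, u2}.

2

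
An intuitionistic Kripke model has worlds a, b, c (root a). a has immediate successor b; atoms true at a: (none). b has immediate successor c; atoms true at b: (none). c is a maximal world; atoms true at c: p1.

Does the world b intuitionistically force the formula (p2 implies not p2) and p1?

b does not force (p2 implies not p2) and p1 since b fails p1.

No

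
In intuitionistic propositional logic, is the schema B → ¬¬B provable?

Yes

This is double-negation introduction, which is intuitionistically derivable.
If a world forces B then every accessible world forces B (persistence), so none forces ¬B; hence ¬¬B.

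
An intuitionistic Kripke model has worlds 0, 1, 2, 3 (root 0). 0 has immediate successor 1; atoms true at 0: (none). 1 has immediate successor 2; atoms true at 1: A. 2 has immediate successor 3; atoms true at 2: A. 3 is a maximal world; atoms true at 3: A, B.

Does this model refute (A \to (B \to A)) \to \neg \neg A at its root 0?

No

0 \Vdash (A \to (B \to A)) \to \neg \neg A: every world accessible from 0 that forces A \to (B \to A) (namely 0, 1, 2, 3) also forces \neg \neg A.
So the root 0 forces (A \to (B \to A)) \to \neg \neg A; the model is not a countermodel.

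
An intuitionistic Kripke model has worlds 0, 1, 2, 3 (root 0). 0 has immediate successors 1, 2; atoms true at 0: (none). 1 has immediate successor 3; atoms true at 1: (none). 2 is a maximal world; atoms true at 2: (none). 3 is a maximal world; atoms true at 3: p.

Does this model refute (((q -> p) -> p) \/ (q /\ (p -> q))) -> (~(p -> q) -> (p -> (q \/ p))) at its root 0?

No

0 ||- (((q -> p) -> p) \/ (q /\ (p -> q))) -> (~(p -> q) -> (p -> (q \/ p))): every world accessible from 0 that forces ((q -> p) -> p) \/ (q /\ (p -> q)) (namely 3) also forces ~(p -> q) -> (p -> (q \/ p)).
So the root 0 forces (((q -> p) -> p) \/ (q /\ (p -> q))) -> (~(p -> q) -> (p -> (q \/ p))); the model is not a countermodel.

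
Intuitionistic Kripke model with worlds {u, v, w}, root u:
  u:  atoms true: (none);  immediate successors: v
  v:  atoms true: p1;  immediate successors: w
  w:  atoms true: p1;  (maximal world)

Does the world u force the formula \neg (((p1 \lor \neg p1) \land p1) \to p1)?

u \nVdash \neg (((p1 \lor \neg p1) \land p1) \to p1) since u is accessible from u and u \Vdash ((p1 \lor \neg p1) \land p1) \to p1.
u \Vdash ((p1 \lor \neg p1) \land p1) \to p1: every world accessible from u that forces (p1 \lor \neg p1) \land p1 (namely v, w) also forces p1.

No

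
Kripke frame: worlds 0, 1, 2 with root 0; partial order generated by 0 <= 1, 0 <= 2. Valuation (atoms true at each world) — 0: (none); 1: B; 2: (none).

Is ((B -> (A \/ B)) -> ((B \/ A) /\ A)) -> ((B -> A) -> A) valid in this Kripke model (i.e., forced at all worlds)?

0 ||- ((B -> (A \/ B)) -> ((B \/ A) /\ A)) -> ((B -> A) -> A) vacuously: no world accessible from 0 forces the antecedent (B -> (A \/ B)) -> ((B \/ A) /\ A).
Since the root 0 forces ((B -> (A \/ B)) -> ((B \/ A) /\ A)) -> ((B -> A) -> A) and forcing is persistent (monotone upward), every world forces it.

Yes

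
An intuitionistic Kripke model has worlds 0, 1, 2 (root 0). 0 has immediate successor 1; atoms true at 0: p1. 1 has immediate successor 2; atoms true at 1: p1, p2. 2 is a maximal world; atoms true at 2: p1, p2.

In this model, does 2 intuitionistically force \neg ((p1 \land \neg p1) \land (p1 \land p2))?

Yes

2 \Vdash \neg ((p1 \land \neg p1) \land (p1 \land p2)): no world accessible from 2 forces (p1 \land \neg p1) \land (p1 \land p2).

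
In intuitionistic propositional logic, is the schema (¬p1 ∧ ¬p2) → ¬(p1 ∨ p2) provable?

This is a constructively valid De Morgan direction (conjunction of negations to negated disjunction), which is intuitionistically derivable.
If both ¬p1 and ¬p2 hold at a world, no accessible world forces p1 or forces p2, so none forces p1 ∨ p2.

Yes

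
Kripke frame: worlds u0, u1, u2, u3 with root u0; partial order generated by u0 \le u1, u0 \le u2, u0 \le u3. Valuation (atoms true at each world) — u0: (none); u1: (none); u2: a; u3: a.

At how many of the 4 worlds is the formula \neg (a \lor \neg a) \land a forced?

0

u0: does not force it — u0 \nVdash \neg (a \lor \neg a) \land a since u0 fails \neg (a \lor \neg a).
u1: does not force it — u1 \nVdash \neg (a \lor \neg a) \land a since u1 fails \neg (a \lor \neg a).
u2: does not force it — u2 \nVdash \neg (a \lor \neg a) \land a since u2 fails \neg (a \lor \neg a).
u3: does not force it.
Worlds forcing the formula: { }.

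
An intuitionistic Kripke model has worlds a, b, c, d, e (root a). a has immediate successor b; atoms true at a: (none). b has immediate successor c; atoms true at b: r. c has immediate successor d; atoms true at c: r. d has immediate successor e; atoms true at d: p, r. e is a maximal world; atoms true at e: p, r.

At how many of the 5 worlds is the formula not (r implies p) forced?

0

a: does not force it — a does not force not (r implies p) since d is accessible from a and d forces r implies p.
b: does not force it — b does not force not (r implies p) since d is accessible from b and d forces r implies p.
c: does not force it — c does not force not (r implies p) since d is accessible from c and d forces r implies p.
d: does not force it.
e: does not force it.
Worlds forcing the formula: { }.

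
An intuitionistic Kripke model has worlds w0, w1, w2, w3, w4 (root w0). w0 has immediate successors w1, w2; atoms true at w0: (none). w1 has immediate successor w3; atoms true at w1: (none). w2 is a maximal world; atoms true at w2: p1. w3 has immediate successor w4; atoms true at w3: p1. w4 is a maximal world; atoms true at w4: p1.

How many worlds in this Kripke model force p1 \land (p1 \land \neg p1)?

w0: does not force it — w0 \nVdash p1 \land (p1 \land \neg p1) since w0 fails p1.
w1: does not force it.
w2: does not force it.
w3: does not force it.
w4: does not force it.
Worlds forcing the formula: { }.

0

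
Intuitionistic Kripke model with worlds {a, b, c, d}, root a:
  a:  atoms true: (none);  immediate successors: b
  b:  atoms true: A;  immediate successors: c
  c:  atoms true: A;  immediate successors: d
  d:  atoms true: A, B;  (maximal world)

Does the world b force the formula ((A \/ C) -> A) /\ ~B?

No

b ||-/- ((A \/ C) -> A) /\ ~B since b fails ~B.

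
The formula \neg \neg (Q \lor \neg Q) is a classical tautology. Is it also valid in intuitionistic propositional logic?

This is the double negation of excluded middle, which is intuitionistically derivable.
Assuming \neg (Q \lor \neg Q): from Q we'd get Q \lor \neg Q, so \neg Q; but then Q \lor \neg Q again — contradiction. Hence \neg \neg (Q \lor \neg Q).

Yes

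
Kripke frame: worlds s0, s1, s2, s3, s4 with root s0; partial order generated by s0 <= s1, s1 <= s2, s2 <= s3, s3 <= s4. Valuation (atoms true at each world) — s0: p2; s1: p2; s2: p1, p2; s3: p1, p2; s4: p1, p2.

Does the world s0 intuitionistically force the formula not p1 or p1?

No

s0 does not force not p1 or p1: neither disjunct is forced at s0.
s0 does not force not p1 since s2 is accessible from s0 and s2 forces p1.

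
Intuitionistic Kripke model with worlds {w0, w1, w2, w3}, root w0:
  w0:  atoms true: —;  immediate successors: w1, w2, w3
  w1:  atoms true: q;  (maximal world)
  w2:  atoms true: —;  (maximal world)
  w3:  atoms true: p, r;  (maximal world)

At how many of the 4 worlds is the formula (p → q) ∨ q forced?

w0: does not force it — w0 ⊮ (p → q) ∨ q: neither disjunct is forced at w0.
w1: forces it.
w2: forces it.
w3: does not force it — w3 ⊮ (p → q) ∨ q: neither disjunct is forced at w3.
Worlds forcing the formula: {w1, w2}.

2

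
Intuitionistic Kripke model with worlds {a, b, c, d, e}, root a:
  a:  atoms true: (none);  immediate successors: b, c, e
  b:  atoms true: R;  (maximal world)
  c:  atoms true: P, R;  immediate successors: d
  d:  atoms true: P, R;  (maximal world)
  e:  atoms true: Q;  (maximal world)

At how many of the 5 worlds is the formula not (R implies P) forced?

1

a: does not force it — a does not force not (R implies P) since c is accessible from a and c forces R implies P.
b: forces it.
c: does not force it — c does not force not (R implies P) since c is accessible from c and c forces R implies P.
d: does not force it — d does not force not (R implies P) since d is accessible from d and d forces R implies P.
e: does not force it.
Worlds forcing the formula: {b}.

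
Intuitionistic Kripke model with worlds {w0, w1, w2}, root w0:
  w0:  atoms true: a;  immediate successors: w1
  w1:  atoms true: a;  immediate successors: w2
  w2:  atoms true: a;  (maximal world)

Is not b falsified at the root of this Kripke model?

w0 forces not b: no world accessible from w0 forces b.
So the root w0 forces not b; the model is not a countermodel.

No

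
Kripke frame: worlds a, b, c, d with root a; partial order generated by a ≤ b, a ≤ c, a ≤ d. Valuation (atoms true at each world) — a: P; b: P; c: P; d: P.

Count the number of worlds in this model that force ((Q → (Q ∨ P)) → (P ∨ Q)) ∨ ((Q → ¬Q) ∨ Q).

4

a: forces it.
b: forces it.
c: forces it.
d: forces it.
Worlds forcing the formula: {a, b, c, d}.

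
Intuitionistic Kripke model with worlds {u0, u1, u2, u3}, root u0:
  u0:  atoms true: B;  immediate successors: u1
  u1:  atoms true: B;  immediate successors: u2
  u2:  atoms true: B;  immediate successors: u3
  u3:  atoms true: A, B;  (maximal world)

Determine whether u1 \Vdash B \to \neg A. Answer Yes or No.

No

u1 \nVdash B \to \neg A: already at u1 itself, u1 \Vdash B but u1 \nVdash \neg A.
u1 \nVdash \neg A since u3 is accessible from u1 and u3 \Vdash A.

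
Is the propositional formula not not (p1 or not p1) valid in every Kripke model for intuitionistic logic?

This is the double negation of excluded middle, which is intuitionistically derivable.
Assuming not (p1 or not p1): from p1 we'd get p1 or not p1, so not p1; but then p1 or not p1 again — contradiction. Hence not not (p1 or not p1).

Yes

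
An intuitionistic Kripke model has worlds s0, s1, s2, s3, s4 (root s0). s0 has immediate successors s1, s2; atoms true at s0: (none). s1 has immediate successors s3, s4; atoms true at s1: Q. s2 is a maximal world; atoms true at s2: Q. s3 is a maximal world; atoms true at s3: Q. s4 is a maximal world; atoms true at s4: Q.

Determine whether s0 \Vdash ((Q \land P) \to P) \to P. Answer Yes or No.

s0 \nVdash ((Q \land P) \to P) \to P: already at s0 itself, s0 \Vdash (Q \land P) \to P but s0 \nVdash P.
s0 lacks atom P, so s0 \nVdash P.

No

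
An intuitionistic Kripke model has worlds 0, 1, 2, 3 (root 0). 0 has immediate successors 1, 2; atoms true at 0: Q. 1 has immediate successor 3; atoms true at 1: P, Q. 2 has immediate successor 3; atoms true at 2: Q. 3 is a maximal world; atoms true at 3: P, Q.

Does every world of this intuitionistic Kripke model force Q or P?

Yes

0 forces Q or P via the disjunct Q.
Since the root 0 forces Q or P and forcing is persistent (monotone upward), every world forces it.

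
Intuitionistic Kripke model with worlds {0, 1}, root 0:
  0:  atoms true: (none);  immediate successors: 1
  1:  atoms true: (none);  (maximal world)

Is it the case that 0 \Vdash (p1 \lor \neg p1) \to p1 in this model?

0 \nVdash (p1 \lor \neg p1) \to p1: already at 0 itself, 0 \Vdash p1 \lor \neg p1 but 0 \nVdash p1.
0 lacks atom p1, so 0 \nVdash p1.

No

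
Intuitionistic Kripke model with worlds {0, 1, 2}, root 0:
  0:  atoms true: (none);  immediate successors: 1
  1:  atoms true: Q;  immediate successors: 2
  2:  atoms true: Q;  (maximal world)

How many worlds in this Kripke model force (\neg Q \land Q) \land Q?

0: does not force it — 0 \nVdash (\neg Q \land Q) \land Q since 0 fails \neg Q \land Q.
1: does not force it — 1 \nVdash (\neg Q \land Q) \land Q since 1 fails \neg Q \land Q.
2: does not force it — 2 \nVdash (\neg Q \land Q) \land Q since 2 fails \neg Q \land Q.
Worlds forcing the formula: { }.

0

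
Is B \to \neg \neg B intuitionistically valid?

This is double-negation introduction, which is intuitionistically derivable.
If a world forces B then every accessible world forces B (persistence), so none forces \neg B; hence \neg \neg B.

Yes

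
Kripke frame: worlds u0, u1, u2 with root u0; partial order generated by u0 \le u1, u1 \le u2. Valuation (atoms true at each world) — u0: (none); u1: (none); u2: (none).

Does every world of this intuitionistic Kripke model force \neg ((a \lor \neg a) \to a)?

u0 \Vdash \neg ((a \lor \neg a) \to a): no world accessible from u0 forces (a \lor \neg a) \to a.
Since the root u0 forces \neg ((a \lor \neg a) \to a) and forcing is persistent (monotone upward), every world forces it.

Yes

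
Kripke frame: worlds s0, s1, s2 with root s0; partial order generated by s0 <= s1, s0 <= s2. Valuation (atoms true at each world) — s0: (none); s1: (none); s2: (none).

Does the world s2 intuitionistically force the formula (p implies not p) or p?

Yes

s2 forces (p implies not p) or p via the disjunct p implies not p.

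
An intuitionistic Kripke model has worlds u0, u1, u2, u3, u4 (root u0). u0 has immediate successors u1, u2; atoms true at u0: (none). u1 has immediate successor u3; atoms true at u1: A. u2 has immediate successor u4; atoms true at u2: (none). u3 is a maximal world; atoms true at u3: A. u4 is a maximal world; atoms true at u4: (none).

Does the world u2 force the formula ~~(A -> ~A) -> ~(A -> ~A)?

u2 ||-/- ~~(A -> ~A) -> ~(A -> ~A): already at u2 itself, u2 ||- ~~(A -> ~A) but u2 ||-/- ~(A -> ~A).
u2 ||-/- ~(A -> ~A) since u2 is accessible from u2 and u2 ||- A -> ~A.
u2 ||- A -> ~A vacuously: no world accessible from u2 forces the antecedent A.

No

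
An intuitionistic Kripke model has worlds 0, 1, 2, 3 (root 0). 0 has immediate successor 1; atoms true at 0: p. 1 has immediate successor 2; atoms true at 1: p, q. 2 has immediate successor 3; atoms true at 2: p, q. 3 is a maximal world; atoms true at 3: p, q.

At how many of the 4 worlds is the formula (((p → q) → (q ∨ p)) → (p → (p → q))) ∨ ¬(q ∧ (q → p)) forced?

3

0: does not force it — 0 ⊮ (((p → q) → (q ∨ p)) → (p → (p → q))) ∨ ¬(q ∧ (q → p)): neither disjunct is forced at 0.
1: forces it.
2: forces it.
3: forces it.
Worlds forcing the formula: {1, 2, 3}.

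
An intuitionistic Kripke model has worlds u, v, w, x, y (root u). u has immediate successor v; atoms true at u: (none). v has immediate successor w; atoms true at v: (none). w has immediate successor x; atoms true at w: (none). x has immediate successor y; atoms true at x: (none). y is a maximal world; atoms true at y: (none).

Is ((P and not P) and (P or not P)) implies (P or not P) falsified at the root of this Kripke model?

No

u forces ((P and not P) and (P or not P)) implies (P or not P) vacuously: no world accessible from u forces the antecedent (P and not P) and (P or not P).
So the root u forces ((P and not P) and (P or not P)) implies (P or not P); the model is not a countermodel.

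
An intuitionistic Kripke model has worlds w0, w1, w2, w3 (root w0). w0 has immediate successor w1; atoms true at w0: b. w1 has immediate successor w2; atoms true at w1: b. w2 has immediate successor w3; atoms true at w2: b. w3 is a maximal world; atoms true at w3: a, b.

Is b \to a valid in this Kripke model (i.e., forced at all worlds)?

Not every world: w0 \nVdash b \to a.
w0 \nVdash b \to a: already at w0 itself, w0 \Vdash b but w0 \nVdash a.
w0 lacks atom a, so w0 \nVdash a.

No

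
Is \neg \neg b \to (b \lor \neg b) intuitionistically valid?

No

This is a variant of double-negation elimination (deriving excluded middle from double negation), which is not intuitionistically valid.
A Kripke countermodel: worlds w0, w1; order generated by w0 \le w1; atoms true at each world — w0:{}; w1:{b}.
w0 \nVdash \neg \neg b \to (b \lor \neg b): already at w0 itself, w0 \Vdash \neg \neg b but w0 \nVdash b \lor \neg b.
w0 \nVdash b \lor \neg b: neither disjunct is forced at w0.
w0 lacks atom b, so w0 \nVdash b.
So the root w0 does not force the formula.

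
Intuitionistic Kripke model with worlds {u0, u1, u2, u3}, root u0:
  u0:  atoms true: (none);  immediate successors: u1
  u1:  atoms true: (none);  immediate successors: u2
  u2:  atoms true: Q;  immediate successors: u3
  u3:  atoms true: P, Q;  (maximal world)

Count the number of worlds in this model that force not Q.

0

u0: does not force it — u0 does not force not Q since u2 is accessible from u0 and u2 forces Q.
u1: does not force it — u1 does not force not Q since u2 is accessible from u1 and u2 forces Q.
u2: does not force it.
u3: does not force it.
Worlds forcing the formula: { }.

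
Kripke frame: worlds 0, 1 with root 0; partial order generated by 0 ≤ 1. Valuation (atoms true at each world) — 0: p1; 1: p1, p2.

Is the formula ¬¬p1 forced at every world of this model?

Yes

0 ⊩ ¬¬p1: no world accessible from 0 forces ¬p1.
Since the root 0 forces ¬¬p1 and forcing is persistent (monotone upward), every world forces it.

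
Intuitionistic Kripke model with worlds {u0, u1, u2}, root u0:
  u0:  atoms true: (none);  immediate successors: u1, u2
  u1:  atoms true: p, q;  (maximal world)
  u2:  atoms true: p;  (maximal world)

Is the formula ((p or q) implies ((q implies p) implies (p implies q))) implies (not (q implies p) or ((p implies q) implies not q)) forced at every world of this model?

Not every world: u0 does not force ((p or q) implies ((q implies p) implies (p implies q))) implies (not (q implies p) or ((p implies q) implies not q)).
u0 does not force ((p or q) implies ((q implies p) implies (p implies q))) implies (not (q implies p) or ((p implies q) implies not q)): at the accessible world u1, u1 forces (p or q) implies ((q implies p) implies (p implies q)) but u1 does not force not (q implies p) or ((p implies q) implies not q).
u1 does not force not (q implies p) or ((p implies q) implies not q): neither disjunct is forced at u1.
u1 does not force not (q implies p) since u1 is accessible from u1 and u1 forces q implies p.

No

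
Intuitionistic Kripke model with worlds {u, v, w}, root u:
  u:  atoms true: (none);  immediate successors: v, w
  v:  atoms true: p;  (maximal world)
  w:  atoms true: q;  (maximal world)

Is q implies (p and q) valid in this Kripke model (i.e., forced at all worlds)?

No

Not every world: u does not force q implies (p and q).
u does not force q implies (p and q): at the accessible world w, w forces q but w does not force p and q.
w does not force p and q since w fails p.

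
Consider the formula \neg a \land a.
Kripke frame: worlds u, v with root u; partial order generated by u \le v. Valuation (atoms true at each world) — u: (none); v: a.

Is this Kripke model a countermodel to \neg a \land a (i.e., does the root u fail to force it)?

u \nVdash \neg a \land a since u fails \neg a.
So the root u does not force \neg a \land a; the model is a countermodel.

Yes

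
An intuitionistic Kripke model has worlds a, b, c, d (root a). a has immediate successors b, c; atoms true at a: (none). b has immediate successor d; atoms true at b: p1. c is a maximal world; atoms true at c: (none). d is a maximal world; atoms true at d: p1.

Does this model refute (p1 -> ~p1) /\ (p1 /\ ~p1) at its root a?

a ||-/- (p1 -> ~p1) /\ (p1 /\ ~p1) since a fails p1 -> ~p1.
So the root a does not force (p1 -> ~p1) /\ (p1 /\ ~p1); the model is a countermodel.

Yes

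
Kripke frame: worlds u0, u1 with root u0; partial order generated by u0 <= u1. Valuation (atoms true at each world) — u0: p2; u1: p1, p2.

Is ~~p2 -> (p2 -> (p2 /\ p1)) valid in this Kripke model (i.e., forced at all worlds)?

No

Not every world: u0 ||-/- ~~p2 -> (p2 -> (p2 /\ p1)).
u0 ||-/- ~~p2 -> (p2 -> (p2 /\ p1)): already at u0 itself, u0 ||- ~~p2 but u0 ||-/- p2 -> (p2 /\ p1).
u0 ||-/- p2 -> (p2 /\ p1): already at u0 itself, u0 ||- p2 but u0 ||-/- p2 /\ p1.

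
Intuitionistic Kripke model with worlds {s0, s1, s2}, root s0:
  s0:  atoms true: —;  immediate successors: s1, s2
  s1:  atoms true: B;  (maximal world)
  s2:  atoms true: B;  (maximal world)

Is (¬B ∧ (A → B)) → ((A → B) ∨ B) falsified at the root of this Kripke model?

s0 ⊩ (¬B ∧ (A → B)) → ((A → B) ∨ B) vacuously: no world accessible from s0 forces the antecedent ¬B ∧ (A → B).
So the root s0 forces (¬B ∧ (A → B)) → ((A → B) ∨ B); the model is not a countermodel.

No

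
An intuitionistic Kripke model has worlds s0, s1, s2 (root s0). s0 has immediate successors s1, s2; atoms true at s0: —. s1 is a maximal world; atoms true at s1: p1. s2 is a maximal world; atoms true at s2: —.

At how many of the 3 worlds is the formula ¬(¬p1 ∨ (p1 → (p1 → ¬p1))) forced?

s0: does not force it — s0 ⊮ ¬(¬p1 ∨ (p1 → (p1 → ¬p1))) since s2 is accessible from s0 and s2 ⊩ ¬p1 ∨ (p1 → (p1 → ¬p1)).
s1: forces it.
s2: does not force it — s2 ⊮ ¬(¬p1 ∨ (p1 → (p1 → ¬p1))) since s2 is accessible from s2 and s2 ⊩ ¬p1 ∨ (p1 → (p1 → ¬p1)).
Worlds forcing the formula: {s1}.

1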